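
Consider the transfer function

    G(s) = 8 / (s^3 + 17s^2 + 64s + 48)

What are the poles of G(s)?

The poles are the roots of the denominator s^3 + 17s^2 + 64s + 48 = 0.
Trying s = -1: the polynomial evaluates to 0, so (s + 1) is a factor.
Dividing out leaves s^2 + 16s + 48 = 0.
Factoring the quadratic: (s + 4)(s + 12) = 0.

s = -1, -4, -12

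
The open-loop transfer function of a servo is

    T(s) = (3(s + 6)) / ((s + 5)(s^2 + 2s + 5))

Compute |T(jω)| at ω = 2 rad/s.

Substitute s = j2: numerator = 18 + j6, denominator = -3 + j22.
|T(j2)| = |18 + j6| / |-3 + j22| = 18.974 / 22.204 ≈ 0.8545.

|T(j2)| ≈ 0.8545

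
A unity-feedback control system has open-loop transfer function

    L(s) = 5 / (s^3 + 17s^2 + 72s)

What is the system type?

The denominator has 1 factor of s at the origin (free integrator), so this is a Type 1 system.

Type 1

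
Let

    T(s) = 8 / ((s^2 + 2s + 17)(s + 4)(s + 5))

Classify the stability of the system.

stable

The poles can be read from the denominator factors: s = -1 ± 4j, -4, -5.
Since all poles lie strictly in the left half-plane, the system is stable.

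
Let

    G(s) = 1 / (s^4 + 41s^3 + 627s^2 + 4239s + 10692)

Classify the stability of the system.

The denominator s^4 + 41s^3 + 627s^2 + 4239s + 10692 factors as (s + 9)^2(s + 11)(s + 12), giving poles at s = -9, -11, -12, -9.
Since all poles lie strictly in the left half-plane, the system is stable.

stable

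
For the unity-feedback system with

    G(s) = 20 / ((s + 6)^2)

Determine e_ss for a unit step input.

G(s) has no poles at the origin.
This is a Type 0 system. Kp = lim_{s→0} G(s) = 20/36 = 5/9.
e_ss = 1/(1 + Kp) = 1/(1 + 5/9) = 9/14 ≈ 0.6429.

e_ss = 0.6429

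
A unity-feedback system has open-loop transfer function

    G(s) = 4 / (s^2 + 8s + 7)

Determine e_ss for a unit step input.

e_ss = 0.6364

G(s) has no poles at the origin.
This is a Type 0 system. Kp = lim_{s→0} G(s) = 4/7.
e_ss = 1/(1 + Kp) = 1/(1 + 4/7) = 7/11 ≈ 0.6364.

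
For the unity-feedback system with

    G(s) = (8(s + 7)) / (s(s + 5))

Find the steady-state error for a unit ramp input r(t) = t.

e_ss = 0.08929

G(s) has one pole at the origin.
This is a Type 1 system. Kv = lim_{s→0} s·G(s) = 56/5.
e_ss = 1/Kv = 1/(56/5) = 5/56 ≈ 0.08929.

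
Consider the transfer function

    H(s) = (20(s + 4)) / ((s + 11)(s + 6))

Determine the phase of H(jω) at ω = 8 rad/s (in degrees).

At s = j8: numerator = 80 + j160, denominator = 2 + j136.
∠H = ∠num − ∠den = 63.435° − (89.157°) = -25.72°.

∠H(j8) ≈ -25.72°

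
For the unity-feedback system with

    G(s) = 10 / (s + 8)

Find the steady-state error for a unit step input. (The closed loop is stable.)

G(s) has no poles at the origin.
This is a Type 0 system. Kp = lim_{s→0} G(s) = 10/8 = 5/4.
e_ss = 1/(1 + Kp) = 1/(1 + 5/4) = 4/9 ≈ 0.4444.

e_ss = 0.4444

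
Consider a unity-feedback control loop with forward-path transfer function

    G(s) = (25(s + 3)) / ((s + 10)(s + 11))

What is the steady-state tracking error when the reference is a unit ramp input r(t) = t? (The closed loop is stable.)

e_ss = ∞

G(s) has no poles at the origin.
This is a Type 0 system; Kv = lim_{s→0} s·G(s) = 0, so the steady-state error for a ramp input is infinite.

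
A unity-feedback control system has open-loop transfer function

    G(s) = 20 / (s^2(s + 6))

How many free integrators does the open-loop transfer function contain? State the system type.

Type 2

The denominator has 2 factors of s at the origin (free integrators), so this is a Type 2 system.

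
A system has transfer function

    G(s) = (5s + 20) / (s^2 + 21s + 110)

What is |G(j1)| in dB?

|G(j1)|_dB ≈ -14.6 dB

Substitute s = j1: numerator = 20 + j5, denominator = 109 + j21.
|G(j1)| = |20 + j5| / |109 + j21| = 20.616 / 111.00 ≈ 0.1857.
In decibels: 20·log₁₀(0.1857) ≈ -14.6 dB.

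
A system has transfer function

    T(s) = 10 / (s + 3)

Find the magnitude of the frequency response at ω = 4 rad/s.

Substitute s = j4: numerator = 10, denominator = 3 + j4.
|T(j4)| = |10| / |3 + j4| = 10 / 5 = 2.

|T(j4)| = 2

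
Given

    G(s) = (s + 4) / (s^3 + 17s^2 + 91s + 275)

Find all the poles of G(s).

The poles are the roots of the denominator s^3 + 17s^2 + 91s + 275 = 0.
Trying s = -11: the polynomial evaluates to 0, so (s + 11) is a factor.
Dividing out leaves s^2 + 6s + 25 = 0.
The quadratic formula then gives s = -3 ± 4j.

s = -3 ± 4j, -11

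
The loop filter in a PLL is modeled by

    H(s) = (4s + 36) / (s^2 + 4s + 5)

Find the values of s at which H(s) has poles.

The poles are the roots of the denominator s^2 + 4s + 5 = 0.
Using the quadratic formula: s = (-4 ± √(-4))/2 = -2 ± 1j.

s = -2 ± j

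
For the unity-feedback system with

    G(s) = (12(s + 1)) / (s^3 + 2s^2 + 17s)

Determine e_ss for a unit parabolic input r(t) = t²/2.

G(s) has one pole at the origin.
This is a Type 1 system; Ka = lim_{s→0} s^2·G(s) = 0, so the steady-state error for a parabola input is infinite.

e_ss = ∞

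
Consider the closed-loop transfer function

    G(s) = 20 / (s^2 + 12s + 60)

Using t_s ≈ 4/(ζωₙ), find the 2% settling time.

Comparing s^2 + 12s + 60 to s^2 + 2ζωₙs + ωₙ²: ωₙ = √60 ≈ 7.746 rad/s and ζ = 12/(2·√60) ≈ 0.7746.
ζωₙ = 12/2 = 6, so t_s ≈ 4/(ζωₙ) = 4/6 ≈ 0.6667 s.

t_s ≈ 0.6667 s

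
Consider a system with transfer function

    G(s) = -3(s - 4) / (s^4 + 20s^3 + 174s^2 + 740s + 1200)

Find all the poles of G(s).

s = -4, -5 + 5j, -5 - 5j, -6

The poles are the roots of the denominator s^4 + 20s^3 + 174s^2 + 740s + 1200 = 0.
Trying s = -4: the polynomial evaluates to 0, so (s + 4) is a factor.
Dividing out leaves s^3 + 16s^2 + 110s + 300 = 0.
This factors further as (s^2 + 10s + 50)(s + 6) = 0.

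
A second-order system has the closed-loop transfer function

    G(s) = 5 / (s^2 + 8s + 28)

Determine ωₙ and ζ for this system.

Compare the denominator to the standard form s^2 + 2ζωₙs + ωₙ².
ωₙ² = 28, so ωₙ = √28 ≈ 5.292 rad/s.
2ζωₙ = 8, so ζ = 8/(2·√28) ≈ 0.7559.

ωₙ ≈ 5.292 rad/s, ζ ≈ 0.7559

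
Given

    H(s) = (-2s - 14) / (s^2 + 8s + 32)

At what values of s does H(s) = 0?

Set the numerator to zero: -2s - 14 = 0, i.e. -2·(s + 7) = 0.
So s = -7.

s = -7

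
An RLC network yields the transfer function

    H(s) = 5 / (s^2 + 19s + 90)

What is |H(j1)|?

Substitute s = j1: numerator = 5, denominator = 89 + j19.
|H(j1)| = |5| / |89 + j19| = 5 / 91.005 ≈ 0.05494.

|H(j1)| ≈ 0.05494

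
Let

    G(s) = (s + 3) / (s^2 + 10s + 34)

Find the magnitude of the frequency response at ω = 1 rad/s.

Substitute s = j1: numerator = 3 + j1, denominator = 33 + j10.
|G(j1)| = |3 + j1| / |33 + j10| = 3.1623 / 34.482 ≈ 0.09171.

|G(j1)| ≈ 0.09171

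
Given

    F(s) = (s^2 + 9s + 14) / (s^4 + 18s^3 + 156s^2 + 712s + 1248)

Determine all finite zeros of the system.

s = -2, -7

Set the numerator to zero: s^2 + 9s + 14 = 0.
Factoring: (s + 2)(s + 7) = 0.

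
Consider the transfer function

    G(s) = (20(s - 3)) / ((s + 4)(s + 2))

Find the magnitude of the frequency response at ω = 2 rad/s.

|G(j2)| ≈ 5.701

Substitute s = j2: numerator = -60 + j40, denominator = 4 + j12.
|G(j2)| = |-60 + j40| / |4 + j12| = 72.111 / 12.649 ≈ 5.701.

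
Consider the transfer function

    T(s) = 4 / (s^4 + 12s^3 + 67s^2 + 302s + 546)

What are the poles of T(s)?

The poles are the roots of the denominator s^4 + 12s^3 + 67s^2 + 302s + 546 = 0.
Trying s = -3: the polynomial evaluates to 0, so (s + 3) is a factor.
Dividing out leaves s^3 + 9s^2 + 40s + 182 = 0.
This factors further as (s^2 + 2s + 26)(s + 7) = 0.

s = -1 ± 5j, -3, -7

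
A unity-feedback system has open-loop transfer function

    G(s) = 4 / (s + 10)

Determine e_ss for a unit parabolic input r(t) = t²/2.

G(s) has no poles at the origin.
This is a Type 0 system; Ka = lim_{s→0} s^2·G(s) = 0, so the steady-state error for a parabola input is infinite.

e_ss = ∞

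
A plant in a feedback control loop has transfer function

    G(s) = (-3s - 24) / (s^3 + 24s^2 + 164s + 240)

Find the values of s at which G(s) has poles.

The poles are the roots of the denominator s^3 + 24s^2 + 164s + 240 = 0.
Trying s = -12: the polynomial evaluates to 0, so (s + 12) is a factor.
Dividing out leaves s^2 + 12s + 20 = 0.
Factoring the quadratic: (s + 2)(s + 10) = 0.

s = -12, -2, -10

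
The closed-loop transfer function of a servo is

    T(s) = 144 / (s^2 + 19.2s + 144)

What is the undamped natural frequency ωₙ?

ωₙ = 12 rad/s

Compare the denominator to the standard form s^2 + 2ζωₙs + ωₙ².
ωₙ² = 144, so ωₙ = 12 rad/s.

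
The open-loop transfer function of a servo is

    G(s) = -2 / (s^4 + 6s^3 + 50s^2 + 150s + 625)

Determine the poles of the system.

The poles are the roots of the denominator s^4 + 6s^3 + 50s^2 + 150s + 625 = 0.
No real roots exist; factor into two real quadratics: (s^2 + 25)(s^2 + 6s + 25) = 0.
Each quadratic gives a conjugate pair via the quadratic formula.

s = ±5j, -3 ± 4j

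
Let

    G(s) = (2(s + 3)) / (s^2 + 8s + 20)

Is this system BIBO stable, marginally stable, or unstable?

The poles can be read from the denominator factors: s = -4 + 2j, -4 - 2j.
Since all poles lie strictly in the left half-plane, the system is stable.

stable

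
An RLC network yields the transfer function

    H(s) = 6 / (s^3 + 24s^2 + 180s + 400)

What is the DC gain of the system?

H(0) = 3/200 ≈ 0.01500

Set s = 0: H(0) = (6) / (400) = 3/200.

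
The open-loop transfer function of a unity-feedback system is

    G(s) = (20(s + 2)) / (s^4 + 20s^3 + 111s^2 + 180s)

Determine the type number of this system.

Type 1

The denominator has 1 factor of s at the origin (free integrator), so this is a Type 1 system.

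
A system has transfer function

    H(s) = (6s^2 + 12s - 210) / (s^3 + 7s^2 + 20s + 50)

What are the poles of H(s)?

The poles are the roots of the denominator s^3 + 7s^2 + 20s + 50 = 0.
Trying s = -5: the polynomial evaluates to 0, so (s + 5) is a factor.
Dividing out leaves s^2 + 2s + 10 = 0.
The quadratic formula then gives s = -1 ± 3j.

s = -5, -1 + 3j, -1 - 3j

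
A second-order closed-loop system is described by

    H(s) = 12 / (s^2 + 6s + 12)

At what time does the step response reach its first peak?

t_p ≈ 1.814 s

Comparing s^2 + 6s + 12 to s^2 + 2ζωₙs + ωₙ²: ωₙ = √12 ≈ 3.464 rad/s and ζ = 6/(2·√12) ≈ 0.8660.
ζωₙ = 6/2 = 3, so ω_d = ωₙ√(1−ζ²) = √(ωₙ² − (ζωₙ)²) = √(12 − 3²) = √3 ≈ 1.732 rad/s.
t_p = π/ω_d = π/1.732 ≈ 1.814 s.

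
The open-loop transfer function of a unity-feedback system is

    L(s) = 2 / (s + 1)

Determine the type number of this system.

The denominator has no factor of s at the origin — no free integrator — so this is a Type 0 system.

Type 0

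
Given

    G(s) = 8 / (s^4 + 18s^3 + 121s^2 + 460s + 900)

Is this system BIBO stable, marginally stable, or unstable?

The denominator s^4 + 18s^3 + 121s^2 + 460s + 900 factors as (s + 5)(s^2 + 4s + 20)(s + 9), giving poles at s = -5, -2 ± 4j, -9.
Since all poles lie strictly in the left half-plane, the system is stable.

stable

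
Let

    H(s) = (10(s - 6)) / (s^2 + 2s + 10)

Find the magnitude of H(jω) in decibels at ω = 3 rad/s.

|H(j3)|_dB ≈ 20.9 dB

Substitute s = j3: numerator = -60 + j30, denominator = 1 + j6.
|H(j3)| = |-60 + j30| / |1 + j6| = 67.082 / 6.0828 ≈ 11.03.
In decibels: 20·log₁₀(11.03) ≈ 20.9 dB.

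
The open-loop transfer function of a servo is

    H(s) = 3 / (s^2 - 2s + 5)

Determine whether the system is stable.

unstable

The denominator s^2 - 2s + 5 factors as (s^2 - 2s + 5), giving poles at s = 1 + 2j, 1 - 2j.
Since the pole(s) at s = 1 + 2j, 1 - 2j lie in the right half-plane, the system is unstable.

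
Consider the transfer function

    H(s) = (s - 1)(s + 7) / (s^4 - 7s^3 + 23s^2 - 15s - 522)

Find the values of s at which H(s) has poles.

s = 2 + 5j, 2 - 5j, -3, 6

The poles are the roots of the denominator s^4 - 7s^3 + 23s^2 - 15s - 522 = 0.
Trying s = -3: the polynomial evaluates to 0, so (s + 3) is a factor.
Dividing out leaves s^3 - 10s^2 + 53s - 174 = 0.
This factors further as (s^2 - 4s + 29)(s - 6) = 0.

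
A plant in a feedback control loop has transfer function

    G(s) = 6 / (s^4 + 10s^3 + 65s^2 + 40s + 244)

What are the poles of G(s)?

s = 2j, -2j, -5 + 6j, -5 - 6j

The poles are the roots of the denominator s^4 + 10s^3 + 65s^2 + 40s + 244 = 0.
No real roots exist; factor into two real quadratics: (s^2 + 4)(s^2 + 10s + 61) = 0.
Each quadratic gives a conjugate pair via the quadratic formula.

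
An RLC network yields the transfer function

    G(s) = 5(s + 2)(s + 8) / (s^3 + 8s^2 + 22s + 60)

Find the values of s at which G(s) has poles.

The poles are the roots of the denominator s^3 + 8s^2 + 22s + 60 = 0.
Trying s = -6: the polynomial evaluates to 0, so (s + 6) is a factor.
Dividing out leaves s^2 + 2s + 10 = 0.
The quadratic formula then gives s = -1 ± 3j.

s = -1 + 3j, -1 - 3j, -6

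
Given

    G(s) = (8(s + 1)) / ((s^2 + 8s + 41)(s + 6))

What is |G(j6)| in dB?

|G(j6)|_dB ≈ -18.5 dB

Substitute s = j6: numerator = 8 + j48, denominator = -258 + j318.
|G(j6)| = |8 + j48| / |-258 + j318| = 48.662 / 409.50 ≈ 0.1188.
In decibels: 20·log₁₀(0.1188) ≈ -18.5 dB.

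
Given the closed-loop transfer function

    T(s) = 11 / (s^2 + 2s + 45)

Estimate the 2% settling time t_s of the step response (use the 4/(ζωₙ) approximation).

t_s ≈ 4 s

Comparing s^2 + 2s + 45 to s^2 + 2ζωₙs + ωₙ²: ωₙ = √45 ≈ 6.708 rad/s and ζ = 2/(2·√45) ≈ 0.1491.
ζωₙ = 2/2 = 1, so t_s ≈ 4/(ζωₙ) = 4/1 = 4 s.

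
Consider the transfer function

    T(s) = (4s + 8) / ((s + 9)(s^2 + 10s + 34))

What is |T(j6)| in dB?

|T(j6)|_dB ≈ -28.2 dB

Substitute s = j6: numerator = 8 + j24, denominator = -378 + j528.
|T(j6)| = |8 + j24| / |-378 + j528| = 25.298 / 649.36 ≈ 0.03896.
In decibels: 20·log₁₀(0.03896) ≈ -28.2 dB.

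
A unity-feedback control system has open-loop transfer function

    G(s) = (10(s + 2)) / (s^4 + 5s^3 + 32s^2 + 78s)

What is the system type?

The denominator has 1 factor of s at the origin (free integrator), so this is a Type 1 system.

Type 1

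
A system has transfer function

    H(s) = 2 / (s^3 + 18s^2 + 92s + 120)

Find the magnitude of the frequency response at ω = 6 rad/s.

|H(j6)| ≈ 0.003196

Substitute s = j6: numerator = 2, denominator = -528 + j336.
|H(j6)| = |2| / |-528 + j336| = 2 / 625.84 ≈ 0.003196.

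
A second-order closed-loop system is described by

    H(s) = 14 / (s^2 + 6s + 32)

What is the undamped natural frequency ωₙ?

Compare the denominator to the standard form s^2 + 2ζωₙs + ωₙ².
ωₙ² = 32, so ωₙ = √32 ≈ 5.657 rad/s.

ωₙ ≈ 5.657 rad/s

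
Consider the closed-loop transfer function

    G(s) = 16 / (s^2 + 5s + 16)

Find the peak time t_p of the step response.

Comparing s^2 + 5s + 16 to s^2 + 2ζωₙs + ωₙ²: ωₙ = 4 rad/s and ζ = 5/(2·4) = 0.625.
ζωₙ = 5/2 = 2.5, so ω_d = ωₙ√(1−ζ²) = √(ωₙ² − (ζωₙ)²) = √(16 − 2.5²) = √9.75 ≈ 3.122 rad/s.
t_p = π/ω_d = π/3.122 ≈ 1.006 s.

t_p ≈ 1.006 s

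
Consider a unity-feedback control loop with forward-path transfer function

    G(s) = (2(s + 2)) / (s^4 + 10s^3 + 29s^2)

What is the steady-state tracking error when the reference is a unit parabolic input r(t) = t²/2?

G(s) has 2 poles at the origin.
This is a Type 2 system. Ka = lim_{s→0} s^2·G(s) = 4/29.
e_ss = 1/Ka = 1/(4/29) = 29/4 ≈ 7.250.

e_ss = 7.250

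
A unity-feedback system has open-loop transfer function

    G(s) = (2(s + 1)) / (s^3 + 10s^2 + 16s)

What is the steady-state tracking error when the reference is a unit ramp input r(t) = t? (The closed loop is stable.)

G(s) has one pole at the origin.
This is a Type 1 system. Kv = lim_{s→0} s·G(s) = 2/16 = 1/8.
e_ss = 1/Kv = 1/(1/8) = 8.

e_ss = 8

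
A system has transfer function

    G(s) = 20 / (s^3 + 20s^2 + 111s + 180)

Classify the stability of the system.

stable

The denominator s^3 + 20s^2 + 111s + 180 factors as (s + 3)(s + 5)(s + 12), giving poles at s = -3, -5, -12.
Since all poles lie strictly in the left half-plane, the system is stable.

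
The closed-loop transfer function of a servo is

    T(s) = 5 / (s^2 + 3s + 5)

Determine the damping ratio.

Compare the denominator to the standard form s^2 + 2ζωₙs + ωₙ².
ωₙ² = 5, so ωₙ = √5 ≈ 2.236 rad/s.
2ζωₙ = 3, so ζ = 3/(2·√5) ≈ 0.6708.
With ζ = 0.6708 the response is underdamped.

ζ ≈ 0.6708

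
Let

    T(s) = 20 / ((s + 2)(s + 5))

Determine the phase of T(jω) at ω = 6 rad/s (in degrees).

∠T(j6) ≈ -121.8°

At s = j6: numerator = 20, denominator = -26 + j42.
∠T = ∠num − ∠den = 0° − (121.76°) = -121.8°.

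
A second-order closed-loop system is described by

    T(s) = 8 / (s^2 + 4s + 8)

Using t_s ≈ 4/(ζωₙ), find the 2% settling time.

t_s ≈ 2 s

Comparing s^2 + 4s + 8 to s^2 + 2ζωₙs + ωₙ²: ωₙ = √8 ≈ 2.828 rad/s and ζ = 4/(2·√8) ≈ 0.7071.
ζωₙ = 4/2 = 2, so t_s ≈ 4/(ζωₙ) = 4/2 = 2 s.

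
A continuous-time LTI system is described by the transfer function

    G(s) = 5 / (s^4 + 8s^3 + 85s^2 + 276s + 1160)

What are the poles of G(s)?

The poles are the roots of the denominator s^4 + 8s^3 + 85s^2 + 276s + 1160 = 0.
No real roots exist; factor into two real quadratics: (s^2 + 4s + 29)(s^2 + 4s + 40) = 0.
Each quadratic gives a conjugate pair via the quadratic formula.

s = -2 ± 5j, -2 ± 6j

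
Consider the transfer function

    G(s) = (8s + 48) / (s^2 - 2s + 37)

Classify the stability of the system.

unstable

The denominator s^2 - 2s + 37 factors as (s^2 - 2s + 37), giving poles at s = 1 ± 6j.
Since the pole(s) at s = 1 ± 6j lie in the right half-plane, the system is unstable.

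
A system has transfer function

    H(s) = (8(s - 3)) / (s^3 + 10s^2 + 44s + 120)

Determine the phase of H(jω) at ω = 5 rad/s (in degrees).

∠H(j5) ≈ -22.88°

At s = j5: numerator = -24 + j40, denominator = -130 + j95.
∠H = ∠num − ∠den = 120.96° − (143.84°) = -22.88°.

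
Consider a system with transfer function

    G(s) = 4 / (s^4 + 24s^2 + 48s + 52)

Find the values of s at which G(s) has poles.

The poles are the roots of the denominator s^4 + 24s^2 + 48s + 52 = 0.
No real roots exist; factor into two real quadratics: (s^2 + 2s + 2)(s^2 - 2s + 26) = 0.
Each quadratic gives a conjugate pair via the quadratic formula.

s = -1 + j, -1 - j, 1 + 5j, 1 - 5j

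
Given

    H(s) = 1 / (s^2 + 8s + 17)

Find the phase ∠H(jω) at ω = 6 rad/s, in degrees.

∠H(j6) ≈ -111.6°

At s = j6: numerator = 1, denominator = -19 + j48.
∠H = ∠num − ∠den = 0° − (111.60°) = -111.6°.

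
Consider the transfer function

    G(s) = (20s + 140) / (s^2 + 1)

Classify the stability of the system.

marginally stable

The poles can be read from the denominator factors: s = ±j.
Since the simple pole(s) at s = j, -j lie on the jω-axis with none in the right half-plane, the system is marginally stable.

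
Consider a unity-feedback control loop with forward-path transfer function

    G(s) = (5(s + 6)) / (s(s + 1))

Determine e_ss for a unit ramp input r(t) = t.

e_ss = 0.03333

G(s) has one pole at the origin.
This is a Type 1 system. Kv = lim_{s→0} s·G(s) = 30/1.
e_ss = 1/Kv = 1/(30) = 1/30 ≈ 0.03333.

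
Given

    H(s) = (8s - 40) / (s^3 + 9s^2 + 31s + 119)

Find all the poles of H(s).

The poles are the roots of the denominator s^3 + 9s^2 + 31s + 119 = 0.
Trying s = -7: the polynomial evaluates to 0, so (s + 7) is a factor.
Dividing out leaves s^2 + 2s + 17 = 0.
The quadratic formula then gives s = -1 ± 4j.

s = -1 + 4j, -1 - 4j, -7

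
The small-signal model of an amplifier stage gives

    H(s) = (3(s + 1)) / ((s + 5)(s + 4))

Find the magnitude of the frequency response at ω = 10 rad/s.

Substitute s = j10: numerator = 3 + j30, denominator = -80 + j90.
|H(j10)| = |3 + j30| / |-80 + j90| = 30.150 / 120.42 ≈ 0.2504.

|H(j10)| ≈ 0.2504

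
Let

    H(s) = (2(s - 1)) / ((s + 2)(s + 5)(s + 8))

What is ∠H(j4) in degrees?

∠H(j4) ≈ -24.62°

At s = j4: numerator = -2 + j8, denominator = -160 + j200.
∠H = ∠num − ∠den = 104.04° − (128.66°) = -24.62°.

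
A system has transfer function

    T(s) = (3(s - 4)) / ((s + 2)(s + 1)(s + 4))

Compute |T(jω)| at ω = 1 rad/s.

Substitute s = j1: numerator = -12 + j3, denominator = 1 + j13.
|T(j1)| = |-12 + j3| / |1 + j13| = 12.369 / 13.038 ≈ 0.9487.

|T(j1)| ≈ 0.9487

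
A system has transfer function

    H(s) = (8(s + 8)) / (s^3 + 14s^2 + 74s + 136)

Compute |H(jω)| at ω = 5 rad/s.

Substitute s = j5: numerator = 64 + j40, denominator = -214 + j245.
|H(j5)| = |64 + j40| / |-214 + j245| = 75.472 / 325.30 ≈ 0.2320.

|H(j5)| ≈ 0.2320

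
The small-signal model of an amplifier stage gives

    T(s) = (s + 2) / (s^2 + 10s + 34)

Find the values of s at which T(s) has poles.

The poles are the roots of the denominator s^2 + 10s + 34 = 0.
Using the quadratic formula: s = (-10 ± √(-36))/2 = -5 ± 3j.

s = -5 + 3j, -5 - 3j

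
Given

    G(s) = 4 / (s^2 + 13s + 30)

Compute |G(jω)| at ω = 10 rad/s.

|G(j10)| ≈ 0.02709

Substitute s = j10: numerator = 4, denominator = -70 + j130.
|G(j10)| = |4| / |-70 + j130| = 4 / 147.65 ≈ 0.02709.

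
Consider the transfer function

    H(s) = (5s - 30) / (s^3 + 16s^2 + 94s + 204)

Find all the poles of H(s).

s = -5 + 3j, -5 - 3j, -6

The poles are the roots of the denominator s^3 + 16s^2 + 94s + 204 = 0.
Trying s = -6: the polynomial evaluates to 0, so (s + 6) is a factor.
Dividing out leaves s^2 + 10s + 34 = 0.
The quadratic formula then gives s = -5 ± 3j.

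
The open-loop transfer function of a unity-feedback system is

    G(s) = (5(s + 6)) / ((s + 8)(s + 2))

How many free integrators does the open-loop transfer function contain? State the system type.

Type 0

The denominator has no factor of s at the origin — no free integrator — so this is a Type 0 system.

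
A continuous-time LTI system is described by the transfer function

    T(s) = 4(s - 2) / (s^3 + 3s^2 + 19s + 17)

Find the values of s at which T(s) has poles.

s = -1, -1 ± 4j

The poles are the roots of the denominator s^3 + 3s^2 + 19s + 17 = 0.
Trying s = -1: the polynomial evaluates to 0, so (s + 1) is a factor.
Dividing out leaves s^2 + 2s + 17 = 0.
The quadratic formula then gives s = -1 ± 4j.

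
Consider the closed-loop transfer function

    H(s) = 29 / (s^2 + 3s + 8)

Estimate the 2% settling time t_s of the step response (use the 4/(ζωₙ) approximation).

Comparing s^2 + 3s + 8 to s^2 + 2ζωₙs + ωₙ²: ωₙ = √8 ≈ 2.828 rad/s and ζ = 3/(2·√8) ≈ 0.5303.
ζωₙ = 3/2 = 1.5, so t_s ≈ 4/(ζωₙ) = 4/1.5 ≈ 2.667 s.

t_s ≈ 2.667 s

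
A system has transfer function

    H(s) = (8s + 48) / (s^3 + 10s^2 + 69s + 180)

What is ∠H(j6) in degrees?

∠H(j6) ≈ -87.27°

At s = j6: numerator = 48 + j48, denominator = -180 + j198.
∠H = ∠num − ∠den = 45° − (132.27°) = -87.27°.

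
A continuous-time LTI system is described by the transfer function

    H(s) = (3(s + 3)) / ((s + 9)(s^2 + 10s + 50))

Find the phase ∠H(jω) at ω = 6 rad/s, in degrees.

At s = j6: numerator = 9 + j18, denominator = -234 + j624.
∠H = ∠num − ∠den = 63.435° − (110.56°) = -47.12°.

∠H(j6) ≈ -47.12°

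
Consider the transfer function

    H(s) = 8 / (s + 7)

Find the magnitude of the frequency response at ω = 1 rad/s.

Substitute s = j1: numerator = 8, denominator = 7 + j1.
|H(j1)| = |8| / |7 + j1| = 8 / 7.0711 ≈ 1.131.

|H(j1)| ≈ 1.131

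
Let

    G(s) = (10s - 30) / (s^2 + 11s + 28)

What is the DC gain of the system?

G(0) = -15/14 ≈ -1.071

Set s = 0: G(0) = (-30) / (28) = -15/14.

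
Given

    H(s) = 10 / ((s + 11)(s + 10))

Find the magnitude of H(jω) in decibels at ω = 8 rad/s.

Substitute s = j8: numerator = 10, denominator = 46 + j168.
|H(j8)| = |10| / |46 + j168| = 10 / 174.18 ≈ 0.05741.
In decibels: 20·log₁₀(0.05741) ≈ -24.8 dB.

|H(j8)|_dB ≈ -24.8 dB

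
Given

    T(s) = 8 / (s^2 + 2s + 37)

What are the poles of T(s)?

The poles are the roots of the denominator s^2 + 2s + 37 = 0.
Using the quadratic formula: s = (-2 ± √(-144))/2 = -1 ± 6j.

s = -1 ± 6j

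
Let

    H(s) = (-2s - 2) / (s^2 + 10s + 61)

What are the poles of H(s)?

The poles are the roots of the denominator s^2 + 10s + 61 = 0.
Using the quadratic formula: s = (-10 ± √(-144))/2 = -5 ± 6j.

s = -5 + 6j, -5 - 6j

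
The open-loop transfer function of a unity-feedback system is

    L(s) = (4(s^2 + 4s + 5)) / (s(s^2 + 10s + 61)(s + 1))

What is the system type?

Type 1

The denominator has 1 factor of s at the origin (free integrator), so this is a Type 1 system.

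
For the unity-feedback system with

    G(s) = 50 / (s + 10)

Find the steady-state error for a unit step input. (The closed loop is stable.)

G(s) has no poles at the origin.
This is a Type 0 system. Kp = lim_{s→0} G(s) = 50/10 = 5.
e_ss = 1/(1 + Kp) = 1/(1 + 5) = 1/6 ≈ 0.1667.

e_ss = 0.1667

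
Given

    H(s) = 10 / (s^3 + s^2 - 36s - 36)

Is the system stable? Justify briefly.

unstable

The denominator s^3 + s^2 - 36s - 36 factors as (s + 6)(s + 1)(s - 6), giving poles at s = -6, -1, 6.
Since the pole(s) at s = 6 lie in the right half-plane, the system is unstable.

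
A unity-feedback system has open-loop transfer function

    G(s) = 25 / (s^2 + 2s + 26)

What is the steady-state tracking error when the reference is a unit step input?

e_ss = 0.5098

G(s) has no poles at the origin.
This is a Type 0 system. Kp = lim_{s→0} G(s) = 25/26.
e_ss = 1/(1 + Kp) = 1/(1 + 25/26) = 26/51 ≈ 0.5098.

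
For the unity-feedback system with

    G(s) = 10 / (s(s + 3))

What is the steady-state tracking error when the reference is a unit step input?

G(s) has one pole at the origin.
This is a Type 1 system; for a step input the steady-state error is zero.

e_ss = 0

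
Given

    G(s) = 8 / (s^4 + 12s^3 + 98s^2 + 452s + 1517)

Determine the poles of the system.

The poles are the roots of the denominator s^4 + 12s^3 + 98s^2 + 452s + 1517 = 0.
No real roots exist; factor into two real quadratics: (s^2 + 2s + 37)(s^2 + 10s + 41) = 0.
Each quadratic gives a conjugate pair via the quadratic formula.

s = -1 ± 6j, -5 ± 4j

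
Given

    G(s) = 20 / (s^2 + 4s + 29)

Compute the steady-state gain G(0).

At s = 0 each factor (s + a) contributes a and each (s^2 + bs + c) contributes c.
G(0) = 20·1 / ((29)) = 20/29 = 20/29.

G(0) = 20/29 ≈ 0.6897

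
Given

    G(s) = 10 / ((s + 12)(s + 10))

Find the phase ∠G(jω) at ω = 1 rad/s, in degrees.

∠G(j1) ≈ -10.47°

At s = j1: numerator = 10, denominator = 119 + j22.
∠G = ∠num − ∠den = 0° − (10.474°) = -10.47°.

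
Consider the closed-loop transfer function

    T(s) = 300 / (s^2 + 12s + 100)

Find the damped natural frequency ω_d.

ω_d = 8 rad/s

Comparing s^2 + 12s + 100 to s^2 + 2ζωₙs + ωₙ²: ωₙ = 10 rad/s and ζ = 12/(2·10) = 0.6.
ζωₙ = 12/2 = 6, so ω_d = ωₙ√(1−ζ²) = √(ωₙ² − (ζωₙ)²) = √(100 − 6²) = √64 = 8 rad/s.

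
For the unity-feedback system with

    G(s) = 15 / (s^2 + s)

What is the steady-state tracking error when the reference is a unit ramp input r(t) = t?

G(s) has one pole at the origin.
This is a Type 1 system. Kv = lim_{s→0} s·G(s) = 15/1.
e_ss = 1/Kv = 1/(15) = 1/15 ≈ 0.06667.

e_ss = 0.06667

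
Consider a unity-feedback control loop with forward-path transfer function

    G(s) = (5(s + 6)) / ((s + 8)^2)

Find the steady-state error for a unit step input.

G(s) has no poles at the origin.
This is a Type 0 system. Kp = lim_{s→0} G(s) = 30/64 = 15/32.
e_ss = 1/(1 + Kp) = 1/(1 + 15/32) = 32/47 ≈ 0.6809.

e_ss = 0.6809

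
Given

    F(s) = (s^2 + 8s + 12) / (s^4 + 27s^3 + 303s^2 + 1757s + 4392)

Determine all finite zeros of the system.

s = -6, -2

Set the numerator to zero: s^2 + 8s + 12 = 0.
Factoring: (s + 6)(s + 2) = 0.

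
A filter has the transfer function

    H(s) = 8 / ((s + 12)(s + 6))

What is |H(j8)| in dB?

|H(j8)|_dB ≈ -25.1 dB

Substitute s = j8: numerator = 8, denominator = 8 + j144.
|H(j8)| = |8| / |8 + j144| = 8 / 144.22 ≈ 0.05547.
In decibels: 20·log₁₀(0.05547) ≈ -25.1 dB.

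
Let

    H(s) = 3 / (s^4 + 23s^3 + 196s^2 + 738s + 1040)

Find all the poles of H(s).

The poles are the roots of the denominator s^4 + 23s^3 + 196s^2 + 738s + 1040 = 0.
Trying s = -8: the polynomial evaluates to 0, so (s + 8) is a factor.
Dividing out leaves s^3 + 15s^2 + 76s + 130 = 0.
This factors further as (s^2 + 10s + 26)(s + 5) = 0.

s = -5 + j, -5 - j, -8, -5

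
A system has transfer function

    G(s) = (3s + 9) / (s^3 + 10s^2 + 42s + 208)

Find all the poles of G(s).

The poles are the roots of the denominator s^3 + 10s^2 + 42s + 208 = 0.
Trying s = -8: the polynomial evaluates to 0, so (s + 8) is a factor.
Dividing out leaves s^2 + 2s + 26 = 0.
The quadratic formula then gives s = -1 ± 5j.

s = -1 ± 5j, -8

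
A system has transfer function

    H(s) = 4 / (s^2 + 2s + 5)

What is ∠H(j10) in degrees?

∠H(j10) ≈ -168.1°

At s = j10: numerator = 4, denominator = -95 + j20.
∠H = ∠num − ∠den = 0° − (168.11°) = -168.1°.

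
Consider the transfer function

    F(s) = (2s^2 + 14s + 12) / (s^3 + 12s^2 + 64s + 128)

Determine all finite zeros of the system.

s = -1, -6

Set the numerator to zero: 2s^2 + 14s + 12 = 0, i.e. 2·(s^2 + 7s + 6) = 0.
Factoring: (s + 1)(s + 6) = 0.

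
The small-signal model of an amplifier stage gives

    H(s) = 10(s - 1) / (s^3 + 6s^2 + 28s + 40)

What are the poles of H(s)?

s = -2 + 4j, -2 - 4j, -2

The poles are the roots of the denominator s^3 + 6s^2 + 28s + 40 = 0.
Trying s = -2: the polynomial evaluates to 0, so (s + 2) is a factor.
Dividing out leaves s^2 + 4s + 20 = 0.
The quadratic formula then gives s = -2 ± 4j.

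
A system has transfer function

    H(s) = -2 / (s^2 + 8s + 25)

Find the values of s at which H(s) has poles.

s = -4 + 3j, -4 - 3j

The poles are the roots of the denominator s^2 + 8s + 25 = 0.
Using the quadratic formula: s = (-8 ± √(-36))/2 = -4 ± 3j.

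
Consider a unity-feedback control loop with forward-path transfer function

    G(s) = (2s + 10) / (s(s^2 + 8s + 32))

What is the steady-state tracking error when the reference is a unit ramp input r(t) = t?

e_ss = 3.200

G(s) has one pole at the origin.
This is a Type 1 system. Kv = lim_{s→0} s·G(s) = 10/32 = 5/16.
e_ss = 1/Kv = 1/(5/16) = 16/5 ≈ 3.200.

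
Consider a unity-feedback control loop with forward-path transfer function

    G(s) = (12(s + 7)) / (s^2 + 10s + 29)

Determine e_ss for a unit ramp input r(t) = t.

G(s) has no poles at the origin.
This is a Type 0 system; Kv = lim_{s→0} s·G(s) = 0, so the steady-state error for a ramp input is infinite.

e_ss = ∞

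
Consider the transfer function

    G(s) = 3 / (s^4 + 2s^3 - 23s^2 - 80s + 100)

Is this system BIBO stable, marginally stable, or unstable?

unstable

The denominator s^4 + 2s^3 - 23s^2 - 80s + 100 factors as (s - 1)(s - 5)(s^2 + 8s + 20), giving poles at s = 1, 5, -4 + 2j, -4 - 2j.
Since the pole(s) at s = 1, 5 lie in the right half-plane, the system is unstable.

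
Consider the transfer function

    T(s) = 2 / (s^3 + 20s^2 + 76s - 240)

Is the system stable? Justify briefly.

unstable

The denominator s^3 + 20s^2 + 76s - 240 factors as (s + 10)(s + 12)(s - 2), giving poles at s = -10, -12, 2.
Since the pole(s) at s = 2 lie in the right half-plane, the system is unstable.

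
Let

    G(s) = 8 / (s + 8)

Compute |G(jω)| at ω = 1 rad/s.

|G(j1)| ≈ 0.9923

Substitute s = j1: numerator = 8, denominator = 8 + j1.
|G(j1)| = |8| / |8 + j1| = 8 / 8.0623 ≈ 0.9923.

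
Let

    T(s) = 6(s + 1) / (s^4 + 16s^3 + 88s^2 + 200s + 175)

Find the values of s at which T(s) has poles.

s = -7, -2 + j, -2 - j, -5

The poles are the roots of the denominator s^4 + 16s^3 + 88s^2 + 200s + 175 = 0.
Trying s = -7: the polynomial evaluates to 0, so (s + 7) is a factor.
Dividing out leaves s^3 + 9s^2 + 25s + 25 = 0.
This factors further as (s^2 + 4s + 5)(s + 5) = 0.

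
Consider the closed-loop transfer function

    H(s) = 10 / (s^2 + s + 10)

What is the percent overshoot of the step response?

Comparing s^2 + s + 10 to s^2 + 2ζωₙs + ωₙ²: ωₙ = √10 ≈ 3.162 rad/s and ζ = 1/(2·√10) ≈ 0.1581.
%OS = 100·exp(−πζ/√(1−ζ²)) = 100·exp(−π·0.1581/√(1−0.1581²)) ≈ 60.5%.

%OS ≈ 60.5%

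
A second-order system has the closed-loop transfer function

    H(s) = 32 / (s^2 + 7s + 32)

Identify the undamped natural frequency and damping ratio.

ωₙ ≈ 5.657 rad/s, ζ ≈ 0.6187

Compare the denominator to the standard form s^2 + 2ζωₙs + ωₙ².
ωₙ² = 32, so ωₙ = √32 ≈ 5.657 rad/s.
2ζωₙ = 7, so ζ = 7/(2·√32) ≈ 0.6187.
With ζ = 0.6187 the response is underdamped.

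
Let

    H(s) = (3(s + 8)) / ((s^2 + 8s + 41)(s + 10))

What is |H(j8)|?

Substitute s = j8: numerator = 24 + j24, denominator = -742 + j456.
|H(j8)| = |24 + j24| / |-742 + j456| = 33.941 / 870.92 ≈ 0.03897.

|H(j8)| ≈ 0.03897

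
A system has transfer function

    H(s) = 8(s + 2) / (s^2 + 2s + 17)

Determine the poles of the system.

s = -1 + 4j, -1 - 4j

The poles are the roots of the denominator s^2 + 2s + 17 = 0.
Using the quadratic formula: s = (-2 ± √(-64))/2 = -1 ± 4j.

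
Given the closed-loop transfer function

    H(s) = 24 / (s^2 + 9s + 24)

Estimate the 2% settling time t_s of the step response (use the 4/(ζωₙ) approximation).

Comparing s^2 + 9s + 24 to s^2 + 2ζωₙs + ωₙ²: ωₙ = √24 ≈ 4.899 rad/s and ζ = 9/(2·√24) ≈ 0.9186.
ζωₙ = 9/2 = 4.5, so t_s ≈ 4/(ζωₙ) = 4/4.5 ≈ 0.8889 s.

t_s ≈ 0.8889 s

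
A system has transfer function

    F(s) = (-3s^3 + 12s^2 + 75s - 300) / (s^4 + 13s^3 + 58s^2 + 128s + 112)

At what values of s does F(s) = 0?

s = -5, 5, 4

Set the numerator to zero: -3s^3 + 12s^2 + 75s - 300 = 0, i.e. -3·(s^3 - 4s^2 - 25s + 100) = 0.
Factoring: (s + 5)(s - 5)(s - 4) = 0.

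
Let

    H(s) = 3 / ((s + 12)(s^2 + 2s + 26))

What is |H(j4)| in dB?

Substitute s = j4: numerator = 3, denominator = 88 + j136.
|H(j4)| = |3| / |88 + j136| = 3 / 161.99 ≈ 0.01852.
In decibels: 20·log₁₀(0.01852) ≈ -34.6 dB.

|H(j4)|_dB ≈ -34.6 dB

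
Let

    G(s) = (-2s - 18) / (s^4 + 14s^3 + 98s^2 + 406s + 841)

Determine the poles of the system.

The poles are the roots of the denominator s^4 + 14s^3 + 98s^2 + 406s + 841 = 0.
No real roots exist; factor into two real quadratics: (s^2 + 10s + 29)(s^2 + 4s + 29) = 0.
Each quadratic gives a conjugate pair via the quadratic formula.

s = -5 + 2j, -5 - 2j, -2 + 5j, -2 - 5j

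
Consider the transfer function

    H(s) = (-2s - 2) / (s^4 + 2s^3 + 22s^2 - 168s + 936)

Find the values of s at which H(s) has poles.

The poles are the roots of the denominator s^4 + 2s^3 + 22s^2 - 168s + 936 = 0.
No real roots exist; factor into two real quadratics: (s^2 - 6s + 18)(s^2 + 8s + 52) = 0.
Each quadratic gives a conjugate pair via the quadratic formula.

s = 3 + 3j, 3 - 3j, -4 + 6j, -4 - 6j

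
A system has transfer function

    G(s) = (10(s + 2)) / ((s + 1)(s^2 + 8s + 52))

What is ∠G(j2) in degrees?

At s = j2: numerator = 20 + j20, denominator = 16 + j112.
∠G = ∠num − ∠den = 45° − (81.870°) = -36.87°.

∠G(j2) ≈ -36.87°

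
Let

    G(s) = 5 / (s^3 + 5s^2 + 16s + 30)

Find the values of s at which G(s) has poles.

s = -1 + 3j, -1 - 3j, -3

The poles are the roots of the denominator s^3 + 5s^2 + 16s + 30 = 0.
Trying s = -3: the polynomial evaluates to 0, so (s + 3) is a factor.
Dividing out leaves s^2 + 2s + 10 = 0.
The quadratic formula then gives s = -1 ± 3j.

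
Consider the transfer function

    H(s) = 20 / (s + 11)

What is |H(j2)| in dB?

|H(j2)|_dB ≈ 5.05 dB

Substitute s = j2: numerator = 20, denominator = 11 + j2.
|H(j2)| = |20| / |11 + j2| = 20 / 11.180 ≈ 1.789.
In decibels: 20·log₁₀(1.789) ≈ 5.05 dB.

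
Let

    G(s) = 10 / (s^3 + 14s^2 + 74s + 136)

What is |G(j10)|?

Substitute s = j10: numerator = 10, denominator = -1264 - j260.
|G(j10)| = |10| / |-1264 - j260| = 10 / 1290.5 ≈ 0.007749.

|G(j10)| ≈ 0.007749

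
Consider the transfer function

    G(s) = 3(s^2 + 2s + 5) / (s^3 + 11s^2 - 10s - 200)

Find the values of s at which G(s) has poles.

s = -5, 4, -10

The poles are the roots of the denominator s^3 + 11s^2 - 10s - 200 = 0.
Trying s = -5: the polynomial evaluates to 0, so (s + 5) is a factor.
Dividing out leaves s^2 + 6s - 40 = 0.
Factoring the quadratic: (s - 4)(s + 10) = 0.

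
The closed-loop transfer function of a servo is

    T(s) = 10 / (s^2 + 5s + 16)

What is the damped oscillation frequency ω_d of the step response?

Comparing s^2 + 5s + 16 to s^2 + 2ζωₙs + ωₙ²: ωₙ = 4 rad/s and ζ = 5/(2·4) = 0.625.
ζωₙ = 5/2 = 2.5, so ω_d = ωₙ√(1−ζ²) = √(ωₙ² − (ζωₙ)²) = √(16 − 2.5²) = √9.75 ≈ 3.122 rad/s.

ω_d ≈ 3.122 rad/s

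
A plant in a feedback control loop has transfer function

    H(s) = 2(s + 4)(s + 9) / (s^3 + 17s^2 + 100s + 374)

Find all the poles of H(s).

The poles are the roots of the denominator s^3 + 17s^2 + 100s + 374 = 0.
Trying s = -11: the polynomial evaluates to 0, so (s + 11) is a factor.
Dividing out leaves s^2 + 6s + 34 = 0.
The quadratic formula then gives s = -3 ± 5j.

s = -3 ± 5j, -11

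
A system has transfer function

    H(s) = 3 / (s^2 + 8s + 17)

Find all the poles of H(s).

s = -4 + j, -4 - j

The poles are the roots of the denominator s^2 + 8s + 17 = 0.
Using the quadratic formula: s = (-8 ± √(-4))/2 = -4 ± 1j.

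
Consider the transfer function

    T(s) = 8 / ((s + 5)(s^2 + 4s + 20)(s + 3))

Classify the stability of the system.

The poles can be read from the denominator factors: s = -5, -2 + 4j, -2 - 4j, -3.
Since all poles lie strictly in the left half-plane, the system is stable.

stable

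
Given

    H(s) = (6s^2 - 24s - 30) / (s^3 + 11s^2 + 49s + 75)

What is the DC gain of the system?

Set s = 0: H(0) = (-30) / (75) = -2/5.

H(0) = -2/5 ≈ -0.4000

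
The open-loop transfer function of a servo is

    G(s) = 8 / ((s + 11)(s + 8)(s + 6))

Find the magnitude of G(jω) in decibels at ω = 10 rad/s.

|G(j10)|_dB ≈ -48.9 dB

Substitute s = j10: numerator = 8, denominator = -1972 + j1020.
|G(j10)| = |8| / |-1972 + j1020| = 8 / 2220.2 ≈ 0.003603.
In decibels: 20·log₁₀(0.003603) ≈ -48.9 dB.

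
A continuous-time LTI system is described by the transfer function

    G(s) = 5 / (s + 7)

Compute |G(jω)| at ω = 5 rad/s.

|G(j5)| ≈ 0.5812

Substitute s = j5: numerator = 5, denominator = 7 + j5.
|G(j5)| = |5| / |7 + j5| = 5 / 8.6023 ≈ 0.5812.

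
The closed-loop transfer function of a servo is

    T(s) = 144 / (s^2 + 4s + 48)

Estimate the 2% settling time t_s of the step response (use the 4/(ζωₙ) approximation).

Comparing s^2 + 4s + 48 to s^2 + 2ζωₙs + ωₙ²: ωₙ = √48 ≈ 6.928 rad/s and ζ = 4/(2·√48) ≈ 0.2887.
ζωₙ = 4/2 = 2, so t_s ≈ 4/(ζωₙ) = 4/2 = 2 s.

t_s ≈ 2 s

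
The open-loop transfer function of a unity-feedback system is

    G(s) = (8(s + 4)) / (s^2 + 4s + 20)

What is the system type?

Type 0

The denominator has no factor of s at the origin — no free integrator — so this is a Type 0 system.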